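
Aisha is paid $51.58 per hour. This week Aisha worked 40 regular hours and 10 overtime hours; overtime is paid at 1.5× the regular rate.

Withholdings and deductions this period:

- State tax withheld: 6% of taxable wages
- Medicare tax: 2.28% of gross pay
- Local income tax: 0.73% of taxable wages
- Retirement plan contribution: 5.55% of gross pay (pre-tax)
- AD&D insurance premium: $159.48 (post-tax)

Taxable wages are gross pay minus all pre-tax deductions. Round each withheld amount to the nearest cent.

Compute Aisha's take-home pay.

$2,274.96

Regular pay: 40 × $51.58 = $2,063.20
Overtime pay: 10 × $51.58 × 1.5 = $773.70
Gross pay = $2,063.20 + $773.70 = $2,836.90
Retirement plan contribution: $2,836.90 × 0.0555 = $157.45
Taxable wages = $2,836.90 − $157.45 = $2,679.45
State tax withheld: $2,679.45 × 0.06 = $160.77
Local income tax: $2,679.45 × 0.0073 = $19.56
Medicare tax: $2,836.90 × 0.0228 = $64.68
AD&D insurance premium: $159.48
Total deductions = $157.45 + $160.77 + $19.56 + $64.68 + $159.48 = $561.94
Net pay = $2,836.90 − $561.94 = $2,274.96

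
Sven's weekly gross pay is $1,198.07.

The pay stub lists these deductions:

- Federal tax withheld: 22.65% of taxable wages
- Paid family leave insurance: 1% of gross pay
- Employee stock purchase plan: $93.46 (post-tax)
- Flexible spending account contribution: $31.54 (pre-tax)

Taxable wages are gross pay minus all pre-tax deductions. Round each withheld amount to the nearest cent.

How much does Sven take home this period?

$796.87

Flexible spending account contribution: $31.54
Taxable wages = $1,198.07 − $31.54 = $1,166.53
Federal tax withheld: $1,166.53 × 0.2265 = $264.22
Paid family leave insurance: $1,198.07 × 0.01 = $11.98
Employee stock purchase plan: $93.46
Total deductions = $31.54 + $264.22 + $11.98 + $93.46 = $401.20
Net pay = $1,198.07 − $401.20 = $796.87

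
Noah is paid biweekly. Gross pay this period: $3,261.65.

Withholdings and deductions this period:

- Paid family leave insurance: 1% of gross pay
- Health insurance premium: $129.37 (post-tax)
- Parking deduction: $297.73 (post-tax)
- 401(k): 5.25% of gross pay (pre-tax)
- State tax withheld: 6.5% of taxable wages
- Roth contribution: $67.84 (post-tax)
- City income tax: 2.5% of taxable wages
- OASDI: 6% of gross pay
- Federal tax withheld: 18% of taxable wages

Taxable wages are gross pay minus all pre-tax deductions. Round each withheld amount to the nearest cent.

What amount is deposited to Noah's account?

$1,532.74

401(k): $3,261.65 × 0.0525 = $171.24
Taxable wages = $3,261.65 − $171.24 = $3,090.41
City income tax: $3,090.41 × 0.025 = $77.26
State tax withheld: $3,090.41 × 0.065 = $200.88
Federal tax withheld: $3,090.41 × 0.18 = $556.27
OASDI: $3,261.65 × 0.06 = $195.70
Paid family leave insurance: $3,261.65 × 0.01 = $32.62
Parking deduction: $297.73
Roth contribution: $67.84
Health insurance premium: $129.37
Total deductions = $171.24 + $77.26 + $200.88 + $556.27 + $195.70 + $32.62 + $297.73 + $67.84 + $129.37 = $1,728.91
Net pay = $3,261.65 − $1,728.91 = $1,532.74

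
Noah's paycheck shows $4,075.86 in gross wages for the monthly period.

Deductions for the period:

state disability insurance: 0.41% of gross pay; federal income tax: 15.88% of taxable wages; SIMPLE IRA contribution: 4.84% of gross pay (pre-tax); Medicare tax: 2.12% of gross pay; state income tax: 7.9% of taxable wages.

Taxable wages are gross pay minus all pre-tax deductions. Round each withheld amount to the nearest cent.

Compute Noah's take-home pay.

$2,853.14

SIMPLE IRA contribution: $4,075.86 × 0.0484 = $197.27
Taxable wages = $4,075.86 − $197.27 = $3,878.59
State income tax: $3,878.59 × 0.079 = $306.41
Federal income tax: $3,878.59 × 0.1588 = $615.92
State disability insurance: $4,075.86 × 0.0041 = $16.71
Medicare tax: $4,075.86 × 0.0212 = $86.41
Total deductions = $197.27 + $306.41 + $615.92 + $16.71 + $86.41 = $1,222.72
Net pay = $4,075.86 − $1,222.72 = $2,853.14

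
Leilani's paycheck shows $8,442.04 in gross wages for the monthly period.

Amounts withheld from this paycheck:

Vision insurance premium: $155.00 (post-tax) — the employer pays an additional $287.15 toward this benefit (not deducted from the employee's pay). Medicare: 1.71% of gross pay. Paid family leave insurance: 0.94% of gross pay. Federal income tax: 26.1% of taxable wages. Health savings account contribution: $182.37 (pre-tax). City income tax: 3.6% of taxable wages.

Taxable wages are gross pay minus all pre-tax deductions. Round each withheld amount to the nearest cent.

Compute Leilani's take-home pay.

$5,427.83

Health savings account contribution: $182.37
Taxable wages = $8,442.04 − $182.37 = $8,259.67
City income tax: $8,259.67 × 0.036 = $297.35
Federal income tax: $8,259.67 × 0.261 = $2,155.77
Paid family leave insurance: $8,442.04 × 0.0094 = $79.36
Medicare: $8,442.04 × 0.0171 = $144.36
Vision insurance premium: $155.00
(Employer's $287.15 toward vision insurance premium is not withheld from the employee.)
Total deductions = $182.37 + $297.35 + $2,155.77 + $79.36 + $144.36 + $155.00 = $3,014.21
Net pay = $8,442.04 − $3,014.21 = $5,427.83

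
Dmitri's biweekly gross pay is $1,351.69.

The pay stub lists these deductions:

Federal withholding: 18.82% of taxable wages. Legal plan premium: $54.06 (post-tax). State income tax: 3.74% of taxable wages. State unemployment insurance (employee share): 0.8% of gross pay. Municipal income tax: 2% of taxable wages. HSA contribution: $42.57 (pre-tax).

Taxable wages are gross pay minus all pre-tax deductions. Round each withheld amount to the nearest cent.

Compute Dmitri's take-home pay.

HSA contribution: $42.57
Taxable wages = $1,351.69 − $42.57 = $1,309.12
State income tax: $1,309.12 × 0.0374 = $48.96
Municipal income tax: $1,309.12 × 0.02 = $26.18
Federal withholding: $1,309.12 × 0.1882 = $246.38
State unemployment insurance (employee share): $1,351.69 × 0.008 = $10.81
Legal plan premium: $54.06
Total deductions = $42.57 + $48.96 + $26.18 + $246.38 + $10.81 + $54.06 = $428.96
Net pay = $1,351.69 − $428.96 = $922.73

$922.73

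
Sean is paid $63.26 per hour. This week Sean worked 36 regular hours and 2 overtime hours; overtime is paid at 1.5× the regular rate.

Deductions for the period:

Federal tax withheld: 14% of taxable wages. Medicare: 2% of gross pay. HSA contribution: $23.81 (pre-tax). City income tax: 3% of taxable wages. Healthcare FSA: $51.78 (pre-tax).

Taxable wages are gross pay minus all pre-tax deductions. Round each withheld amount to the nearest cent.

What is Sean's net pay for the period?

Regular pay: 36 × $63.26 = $2277.36
Overtime pay: 2 × $63.26 × 1.5 = $189.78
Gross pay = $2277.36 + $189.78 = $2467.14
Healthcare FSA: $51.78
HSA contribution: $23.81
Pre-tax total = $51.78 + $23.81 = $75.59
Taxable wages = $2467.14 − $75.59 = $2391.55
City income tax: $2391.55 × 0.03 = $71.75
Federal tax withheld: $2391.55 × 0.14 = $334.82
Medicare: $2467.14 × 0.02 = $49.34
Total deductions = $51.78 + $23.81 + $71.75 + $334.82 + $49.34 = $531.50
Net pay = $2467.14 − $531.50 = $1935.64

$1935.64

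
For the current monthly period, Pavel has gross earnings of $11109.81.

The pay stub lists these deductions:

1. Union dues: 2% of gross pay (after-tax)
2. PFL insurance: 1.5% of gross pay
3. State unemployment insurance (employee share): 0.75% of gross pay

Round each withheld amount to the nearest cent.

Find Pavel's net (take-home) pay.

$10637.64

PFL insurance: $11109.81 × 0.015 = $166.65
State unemployment insurance (employee share): $11109.81 × 0.0075 = $83.32
Union dues: $11109.81 × 0.02 = $222.20
Total deductions = $166.65 + $83.32 + $222.20 = $472.17
Net pay = $11109.81 − $472.17 = $10637.64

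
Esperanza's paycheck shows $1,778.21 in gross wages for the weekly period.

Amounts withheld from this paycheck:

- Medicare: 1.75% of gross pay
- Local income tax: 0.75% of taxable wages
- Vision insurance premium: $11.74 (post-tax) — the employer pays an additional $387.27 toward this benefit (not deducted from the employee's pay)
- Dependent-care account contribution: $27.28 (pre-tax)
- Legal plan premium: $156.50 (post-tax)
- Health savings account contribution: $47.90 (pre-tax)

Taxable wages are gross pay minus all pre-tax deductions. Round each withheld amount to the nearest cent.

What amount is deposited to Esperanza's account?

$1,490.90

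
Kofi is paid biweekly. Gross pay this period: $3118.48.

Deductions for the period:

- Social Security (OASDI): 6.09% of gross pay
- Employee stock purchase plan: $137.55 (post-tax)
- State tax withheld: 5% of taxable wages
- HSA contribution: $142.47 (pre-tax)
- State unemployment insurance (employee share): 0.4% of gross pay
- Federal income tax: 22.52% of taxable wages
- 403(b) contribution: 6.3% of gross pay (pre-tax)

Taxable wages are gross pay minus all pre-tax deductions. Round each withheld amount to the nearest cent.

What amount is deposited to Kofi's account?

$1674.68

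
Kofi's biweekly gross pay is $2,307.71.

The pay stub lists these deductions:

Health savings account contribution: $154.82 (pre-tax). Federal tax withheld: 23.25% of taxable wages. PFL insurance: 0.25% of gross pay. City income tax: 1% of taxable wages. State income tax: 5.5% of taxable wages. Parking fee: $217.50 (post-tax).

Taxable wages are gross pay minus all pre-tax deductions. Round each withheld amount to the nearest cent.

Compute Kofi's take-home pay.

Health savings account contribution: $154.82
Taxable wages = $2,307.71 − $154.82 = $2,152.89
State income tax: $2,152.89 × 0.055 = $118.41
City income tax: $2,152.89 × 0.01 = $21.53
Federal tax withheld: $2,152.89 × 0.2325 = $500.55
PFL insurance: $2,307.71 × 0.0025 = $5.77
Parking fee: $217.50
Total deductions = $154.82 + $118.41 + $21.53 + $500.55 + $5.77 + $217.50 = $1,018.58
Net pay = $2,307.71 − $1,018.58 = $1,289.13

$1,289.13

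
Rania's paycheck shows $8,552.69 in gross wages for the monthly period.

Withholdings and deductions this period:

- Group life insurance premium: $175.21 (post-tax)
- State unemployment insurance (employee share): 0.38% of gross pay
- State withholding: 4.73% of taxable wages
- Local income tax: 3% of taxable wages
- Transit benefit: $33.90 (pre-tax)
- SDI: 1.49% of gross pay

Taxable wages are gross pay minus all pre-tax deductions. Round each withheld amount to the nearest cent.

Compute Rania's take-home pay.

$7,525.14

Transit benefit: $33.90
Taxable wages = $8,552.69 − $33.90 = $8,518.79
State withholding: $8,518.79 × 0.0473 = $402.94
Local income tax: $8,518.79 × 0.03 = $255.56
SDI: $8,552.69 × 0.0149 = $127.44
State unemployment insurance (employee share): $8,552.69 × 0.0038 = $32.50
Group life insurance premium: $175.21
Total deductions = $33.90 + $402.94 + $255.56 + $127.44 + $32.50 + $175.21 = $1,027.55
Net pay = $8,552.69 − $1,027.55 = $7,525.14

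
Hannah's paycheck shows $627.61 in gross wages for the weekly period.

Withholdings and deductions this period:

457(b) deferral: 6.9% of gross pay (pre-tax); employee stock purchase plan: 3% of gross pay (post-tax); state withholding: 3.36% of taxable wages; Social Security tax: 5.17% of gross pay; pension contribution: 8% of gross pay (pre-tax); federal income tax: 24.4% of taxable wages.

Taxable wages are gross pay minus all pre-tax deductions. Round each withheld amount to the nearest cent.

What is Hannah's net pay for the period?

$334.54

457(b) deferral: $627.61 × 0.069 = $43.31
Pension contribution: $627.61 × 0.08 = $50.21
Pre-tax total = $43.31 + $50.21 = $93.52
Taxable wages = $627.61 − $93.52 = $534.09
Federal income tax: $534.09 × 0.244 = $130.32
State withholding: $534.09 × 0.0336 = $17.95
Social Security tax: $627.61 × 0.0517 = $32.45
Employee stock purchase plan: $627.61 × 0.03 = $18.83
Total deductions = $43.31 + $50.21 + $130.32 + $17.95 + $32.45 + $18.83 = $293.07
Net pay = $627.61 − $293.07 = $334.54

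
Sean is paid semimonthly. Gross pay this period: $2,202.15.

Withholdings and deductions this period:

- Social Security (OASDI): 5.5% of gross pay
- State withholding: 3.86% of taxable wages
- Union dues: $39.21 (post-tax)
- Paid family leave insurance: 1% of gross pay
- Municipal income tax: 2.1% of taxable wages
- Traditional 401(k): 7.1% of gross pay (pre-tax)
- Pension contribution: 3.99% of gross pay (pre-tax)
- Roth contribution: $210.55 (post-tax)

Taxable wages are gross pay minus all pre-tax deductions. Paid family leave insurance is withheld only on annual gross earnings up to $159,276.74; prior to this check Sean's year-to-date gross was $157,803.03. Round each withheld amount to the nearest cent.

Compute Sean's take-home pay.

$1,455.61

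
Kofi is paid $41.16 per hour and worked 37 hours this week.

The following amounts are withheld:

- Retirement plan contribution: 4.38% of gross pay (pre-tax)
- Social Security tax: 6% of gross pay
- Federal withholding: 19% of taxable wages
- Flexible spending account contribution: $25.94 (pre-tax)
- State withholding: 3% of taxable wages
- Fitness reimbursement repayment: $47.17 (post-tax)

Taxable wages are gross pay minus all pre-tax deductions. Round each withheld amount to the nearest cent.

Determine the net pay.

Gross pay: 37 × $41.16 = $1,522.92
Retirement plan contribution: $1,522.92 × 0.0438 = $66.70
Flexible spending account contribution: $25.94
Pre-tax total = $66.70 + $25.94 = $92.64
Taxable wages = $1,522.92 − $92.64 = $1,430.28
Federal withholding: $1,430.28 × 0.19 = $271.75
State withholding: $1,430.28 × 0.03 = $42.91
Social Security tax: $1,522.92 × 0.06 = $91.38
Fitness reimbursement repayment: $47.17
Total deductions = $66.70 + $25.94 + $271.75 + $42.91 + $91.38 + $47.17 = $545.85
Net pay = $1,522.92 − $545.85 = $977.07

$977.07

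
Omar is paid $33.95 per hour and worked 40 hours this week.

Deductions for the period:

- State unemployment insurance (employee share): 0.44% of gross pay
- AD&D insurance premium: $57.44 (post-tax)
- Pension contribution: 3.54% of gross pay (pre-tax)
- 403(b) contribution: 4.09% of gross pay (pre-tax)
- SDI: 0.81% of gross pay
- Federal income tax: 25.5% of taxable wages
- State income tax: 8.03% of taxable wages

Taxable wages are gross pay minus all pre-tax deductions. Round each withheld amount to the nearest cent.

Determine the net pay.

Gross pay: 40 × $33.95 = $1,358.00
403(b) contribution: $1,358.00 × 0.0409 = $55.54
Pension contribution: $1,358.00 × 0.0354 = $48.07
Pre-tax total = $55.54 + $48.07 = $103.61
Taxable wages = $1,358.00 − $103.61 = $1,254.39
State income tax: $1,254.39 × 0.0803 = $100.73
Federal income tax: $1,254.39 × 0.255 = $319.87
SDI: $1,358.00 × 0.0081 = $11.00
State unemployment insurance (employee share): $1,358.00 × 0.0044 = $5.98
AD&D insurance premium: $57.44
Total deductions = $55.54 + $48.07 + $100.73 + $319.87 + $11.00 + $5.98 + $57.44 = $598.63
Net pay = $1,358.00 − $598.63 = $759.37

$759.37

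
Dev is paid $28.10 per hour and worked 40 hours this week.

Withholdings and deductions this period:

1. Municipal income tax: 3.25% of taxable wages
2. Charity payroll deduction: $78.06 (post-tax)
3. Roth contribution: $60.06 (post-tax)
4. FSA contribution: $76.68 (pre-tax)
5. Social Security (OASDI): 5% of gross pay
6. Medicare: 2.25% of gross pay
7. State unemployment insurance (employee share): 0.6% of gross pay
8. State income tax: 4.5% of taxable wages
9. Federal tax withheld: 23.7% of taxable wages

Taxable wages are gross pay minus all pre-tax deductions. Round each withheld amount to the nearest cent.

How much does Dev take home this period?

$491.59

Gross pay: 40 × $28.10 = $1,124.00
FSA contribution: $76.68
Taxable wages = $1,124.00 − $76.68 = $1,047.32
Municipal income tax: $1,047.32 × 0.0325 = $34.04
State income tax: $1,047.32 × 0.045 = $47.13
Federal tax withheld: $1,047.32 × 0.237 = $248.21
Social Security (OASDI): $1,124.00 × 0.05 = $56.20
Medicare: $1,124.00 × 0.0225 = $25.29
State unemployment insurance (employee share): $1,124.00 × 0.006 = $6.74
Roth contribution: $60.06
Charity payroll deduction: $78.06
Total deductions = $76.68 + $34.04 + $47.13 + $248.21 + $56.20 + $25.29 + $6.74 + $60.06 + $78.06 = $632.41
Net pay = $1,124.00 − $632.41 = $491.59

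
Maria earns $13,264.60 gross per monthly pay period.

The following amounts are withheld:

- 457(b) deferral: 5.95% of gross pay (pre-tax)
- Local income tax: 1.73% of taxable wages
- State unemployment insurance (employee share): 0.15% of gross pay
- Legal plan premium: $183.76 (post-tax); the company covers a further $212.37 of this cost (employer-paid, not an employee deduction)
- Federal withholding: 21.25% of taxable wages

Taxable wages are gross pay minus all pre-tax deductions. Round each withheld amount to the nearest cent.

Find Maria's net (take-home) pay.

457(b) deferral: $13,264.60 × 0.0595 = $789.24
Taxable wages = $13,264.60 − $789.24 = $12,475.36
Local income tax: $12,475.36 × 0.0173 = $215.82
Federal withholding: $12,475.36 × 0.2125 = $2,651.01
State unemployment insurance (employee share): $13,264.60 × 0.0015 = $19.90
Legal plan premium: $183.76
(Employer's $212.37 toward legal plan premium is not withheld from the employee.)
Total deductions = $789.24 + $215.82 + $2,651.01 + $19.90 + $183.76 = $3,859.73
Net pay = $13,264.60 − $3,859.73 = $9,404.87

$9,404.87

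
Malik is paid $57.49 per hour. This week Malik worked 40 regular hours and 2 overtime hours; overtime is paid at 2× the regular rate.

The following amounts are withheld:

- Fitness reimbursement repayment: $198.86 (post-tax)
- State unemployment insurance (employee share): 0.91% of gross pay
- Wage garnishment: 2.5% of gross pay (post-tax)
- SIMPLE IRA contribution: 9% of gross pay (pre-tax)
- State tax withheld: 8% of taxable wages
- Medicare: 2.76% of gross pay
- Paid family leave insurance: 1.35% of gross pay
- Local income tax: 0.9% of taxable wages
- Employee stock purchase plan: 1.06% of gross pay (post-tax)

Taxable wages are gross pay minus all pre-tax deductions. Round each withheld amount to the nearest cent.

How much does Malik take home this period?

Regular pay: 40 × $57.49 = $2299.60
Overtime pay: 2 × $57.49 × 2 = $229.96
Gross pay = $2299.60 + $229.96 = $2529.56
SIMPLE IRA contribution: $2529.56 × 0.09 = $227.66
Taxable wages = $2529.56 − $227.66 = $2301.90
Local income tax: $2301.90 × 0.009 = $20.72
State tax withheld: $2301.90 × 0.08 = $184.15
Medicare: $2529.56 × 0.0276 = $69.82
State unemployment insurance (employee share): $2529.56 × 0.0091 = $23.02
Paid family leave insurance: $2529.56 × 0.0135 = $34.15
Fitness reimbursement repayment: $198.86
Wage garnishment: $2529.56 × 0.025 = $63.24
Employee stock purchase plan: $2529.56 × 0.0106 = $26.81
Total deductions = $227.66 + $20.72 + $184.15 + $69.82 + $23.02 + $34.15 + $198.86 + $63.24 + $26.81 = $848.43
Net pay = $2529.56 − $848.43 = $1681.13

$1681.13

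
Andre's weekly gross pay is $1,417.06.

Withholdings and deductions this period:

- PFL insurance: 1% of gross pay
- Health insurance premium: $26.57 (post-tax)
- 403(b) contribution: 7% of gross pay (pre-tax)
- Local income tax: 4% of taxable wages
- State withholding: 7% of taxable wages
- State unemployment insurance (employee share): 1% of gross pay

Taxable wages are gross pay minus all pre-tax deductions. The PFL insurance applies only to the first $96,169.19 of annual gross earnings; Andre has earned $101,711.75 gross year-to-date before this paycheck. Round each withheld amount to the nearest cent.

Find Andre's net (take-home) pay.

403(b) contribution: $1,417.06 × 0.07 = $99.19
Taxable wages = $1,417.06 − $99.19 = $1,317.87
Local income tax: $1,317.87 × 0.04 = $52.71
State withholding: $1,317.87 × 0.07 = $92.25
PFL insurance: annual cap $96,169.19 already reached (YTD $101,711.75), so $0.00
State unemployment insurance (employee share): $1,417.06 × 0.01 = $14.17
Health insurance premium: $26.57
Total deductions = $99.19 + $52.71 + $92.25 + $0.00 + $14.17 + $26.57 = $284.89
Net pay = $1,417.06 − $284.89 = $1,132.17

$1,132.17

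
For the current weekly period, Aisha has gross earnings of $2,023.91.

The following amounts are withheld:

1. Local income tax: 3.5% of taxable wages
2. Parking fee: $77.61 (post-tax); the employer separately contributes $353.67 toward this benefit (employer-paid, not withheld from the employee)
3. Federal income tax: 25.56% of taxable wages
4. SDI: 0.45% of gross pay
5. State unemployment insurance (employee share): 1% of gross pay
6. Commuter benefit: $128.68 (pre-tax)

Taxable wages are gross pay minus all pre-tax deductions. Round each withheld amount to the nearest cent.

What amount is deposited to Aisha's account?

$1,237.52

Commuter benefit: $128.68
Taxable wages = $2,023.91 − $128.68 = $1,895.23
Federal income tax: $1,895.23 × 0.2556 = $484.42
Local income tax: $1,895.23 × 0.035 = $66.33
SDI: $2,023.91 × 0.0045 = $9.11
State unemployment insurance (employee share): $2,023.91 × 0.01 = $20.24
Parking fee: $77.61
(Employer's $353.67 toward parking fee is not withheld from the employee.)
Total deductions = $128.68 + $484.42 + $66.33 + $9.11 + $20.24 + $77.61 = $786.39
Net pay = $2,023.91 − $786.39 = $1,237.52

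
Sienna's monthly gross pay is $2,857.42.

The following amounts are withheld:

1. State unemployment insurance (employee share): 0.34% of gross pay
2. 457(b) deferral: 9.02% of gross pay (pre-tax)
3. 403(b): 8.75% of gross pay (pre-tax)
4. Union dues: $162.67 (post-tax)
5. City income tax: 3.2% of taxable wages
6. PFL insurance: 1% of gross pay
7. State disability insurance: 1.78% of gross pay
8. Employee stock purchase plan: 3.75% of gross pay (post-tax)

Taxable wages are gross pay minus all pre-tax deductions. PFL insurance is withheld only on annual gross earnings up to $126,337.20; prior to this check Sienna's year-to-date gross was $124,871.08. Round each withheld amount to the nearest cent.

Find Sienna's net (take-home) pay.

$1,929.41

457(b) deferral: $2,857.42 × 0.0902 = $257.74
403(b): $2,857.42 × 0.0875 = $250.02
Pre-tax total = $257.74 + $250.02 = $507.76
Taxable wages = $2,857.42 − $507.76 = $2,349.66
City income tax: $2,349.66 × 0.032 = $75.19
PFL insurance: only $126,337.20 − $124,871.08 = $1,466.12 of this check is subject → $1,466.12 × 0.01 = $14.66
State disability insurance: $2,857.42 × 0.0178 = $50.86
State unemployment insurance (employee share): $2,857.42 × 0.0034 = $9.72
Employee stock purchase plan: $2,857.42 × 0.0375 = $107.15
Union dues: $162.67
Total deductions = $257.74 + $250.02 + $75.19 + $14.66 + $50.86 + $9.72 + $107.15 + $162.67 = $928.01
Net pay = $2,857.42 − $928.01 = $1,929.41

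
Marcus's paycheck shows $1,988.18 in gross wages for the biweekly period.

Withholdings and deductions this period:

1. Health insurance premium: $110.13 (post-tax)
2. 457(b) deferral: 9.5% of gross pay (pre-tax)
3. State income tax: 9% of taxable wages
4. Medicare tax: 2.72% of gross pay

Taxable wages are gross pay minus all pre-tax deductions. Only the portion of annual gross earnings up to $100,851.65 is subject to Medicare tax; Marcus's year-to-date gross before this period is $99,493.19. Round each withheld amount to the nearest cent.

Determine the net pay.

457(b) deferral: $1,988.18 × 0.095 = $188.88
Taxable wages = $1,988.18 − $188.88 = $1,799.30
State income tax: $1,799.30 × 0.09 = $161.94
Medicare tax: only $100,851.65 − $99,493.19 = $1,358.46 of this check is subject → $1,358.46 × 0.0272 = $36.95
Health insurance premium: $110.13
Total deductions = $188.88 + $161.94 + $36.95 + $110.13 = $497.90
Net pay = $1,988.18 − $497.90 = $1,490.28

$1,490.28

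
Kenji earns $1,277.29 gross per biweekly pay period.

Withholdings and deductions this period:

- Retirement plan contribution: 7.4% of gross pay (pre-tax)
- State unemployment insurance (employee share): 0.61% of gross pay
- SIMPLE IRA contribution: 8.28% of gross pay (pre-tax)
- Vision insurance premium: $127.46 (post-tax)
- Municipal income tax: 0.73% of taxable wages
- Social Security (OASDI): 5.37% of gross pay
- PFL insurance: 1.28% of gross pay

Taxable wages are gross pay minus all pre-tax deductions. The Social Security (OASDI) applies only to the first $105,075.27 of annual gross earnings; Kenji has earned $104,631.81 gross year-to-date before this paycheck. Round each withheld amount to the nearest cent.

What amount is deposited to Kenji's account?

$893.74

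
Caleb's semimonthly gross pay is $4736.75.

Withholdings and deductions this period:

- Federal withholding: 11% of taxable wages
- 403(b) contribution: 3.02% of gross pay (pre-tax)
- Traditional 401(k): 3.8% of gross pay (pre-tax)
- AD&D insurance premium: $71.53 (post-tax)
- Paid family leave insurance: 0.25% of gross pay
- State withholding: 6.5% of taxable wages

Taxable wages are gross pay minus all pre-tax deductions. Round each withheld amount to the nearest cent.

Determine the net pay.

Traditional 401(k): $4736.75 × 0.038 = $180.00
403(b) contribution: $4736.75 × 0.0302 = $143.05
Pre-tax total = $180.00 + $143.05 = $323.05
Taxable wages = $4736.75 − $323.05 = $4413.70
State withholding: $4413.70 × 0.065 = $286.89
Federal withholding: $4413.70 × 0.11 = $485.51
Paid family leave insurance: $4736.75 × 0.0025 = $11.84
AD&D insurance premium: $71.53
Total deductions = $180.00 + $143.05 + $286.89 + $485.51 + $11.84 + $71.53 = $1178.82
Net pay = $4736.75 − $1178.82 = $3557.93

$3557.93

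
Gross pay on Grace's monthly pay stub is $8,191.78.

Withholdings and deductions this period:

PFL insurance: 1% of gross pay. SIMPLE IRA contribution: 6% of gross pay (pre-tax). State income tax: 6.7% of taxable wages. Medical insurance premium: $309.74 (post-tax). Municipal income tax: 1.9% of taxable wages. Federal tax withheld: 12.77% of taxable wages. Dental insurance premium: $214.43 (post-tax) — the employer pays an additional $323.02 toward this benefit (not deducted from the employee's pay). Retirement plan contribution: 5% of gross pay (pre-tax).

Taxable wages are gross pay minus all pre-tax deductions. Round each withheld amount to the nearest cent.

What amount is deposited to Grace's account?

Retirement plan contribution: $8,191.78 × 0.05 = $409.59
SIMPLE IRA contribution: $8,191.78 × 0.06 = $491.51
Pre-tax total = $409.59 + $491.51 = $901.10
Taxable wages = $8,191.78 − $901.10 = $7,290.68
State income tax: $7,290.68 × 0.067 = $488.48
Federal tax withheld: $7,290.68 × 0.1277 = $931.02
Municipal income tax: $7,290.68 × 0.019 = $138.52
PFL insurance: $8,191.78 × 0.01 = $81.92
Medical insurance premium: $309.74
Dental insurance premium: $214.43
(Employer's $323.02 toward dental insurance premium is not withheld from the employee.)
Total deductions = $409.59 + $491.51 + $488.48 + $931.02 + $138.52 + $81.92 + $309.74 + $214.43 = $3,065.21
Net pay = $8,191.78 − $3,065.21 = $5,126.57

$5,126.57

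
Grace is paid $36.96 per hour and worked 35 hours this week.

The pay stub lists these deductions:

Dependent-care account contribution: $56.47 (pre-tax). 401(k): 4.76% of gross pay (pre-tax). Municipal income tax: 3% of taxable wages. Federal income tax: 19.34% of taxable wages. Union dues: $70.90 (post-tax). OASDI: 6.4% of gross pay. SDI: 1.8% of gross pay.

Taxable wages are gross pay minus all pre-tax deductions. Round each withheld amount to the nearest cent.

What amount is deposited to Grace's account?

$735.96

Gross pay: 35 × $36.96 = $1293.60
Dependent-care account contribution: $56.47
401(k): $1293.60 × 0.0476 = $61.58
Pre-tax total = $56.47 + $61.58 = $118.05
Taxable wages = $1293.60 − $118.05 = $1175.55
Federal income tax: $1175.55 × 0.1934 = $227.35
Municipal income tax: $1175.55 × 0.03 = $35.27
OASDI: $1293.60 × 0.064 = $82.79
SDI: $1293.60 × 0.018 = $23.28
Union dues: $70.90
Total deductions = $56.47 + $61.58 + $227.35 + $35.27 + $82.79 + $23.28 + $70.90 = $557.64
Net pay = $1293.60 − $557.64 = $735.96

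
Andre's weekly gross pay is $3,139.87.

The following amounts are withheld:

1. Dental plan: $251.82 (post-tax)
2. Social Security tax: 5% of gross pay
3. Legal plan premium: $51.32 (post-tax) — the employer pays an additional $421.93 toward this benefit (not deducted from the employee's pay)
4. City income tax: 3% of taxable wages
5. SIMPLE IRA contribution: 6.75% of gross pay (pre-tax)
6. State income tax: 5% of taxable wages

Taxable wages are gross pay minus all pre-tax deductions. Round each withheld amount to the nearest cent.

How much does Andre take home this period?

$2,233.56

SIMPLE IRA contribution: $3,139.87 × 0.0675 = $211.94
Taxable wages = $3,139.87 − $211.94 = $2,927.93
State income tax: $2,927.93 × 0.05 = $146.40
City income tax: $2,927.93 × 0.03 = $87.84
Social Security tax: $3,139.87 × 0.05 = $156.99
Legal plan premium: $51.32
Dental plan: $251.82
(Employer's $421.93 toward legal plan premium is not withheld from the employee.)
Total deductions = $211.94 + $146.40 + $87.84 + $156.99 + $51.32 + $251.82 = $906.31
Net pay = $3,139.87 − $906.31 = $2,233.56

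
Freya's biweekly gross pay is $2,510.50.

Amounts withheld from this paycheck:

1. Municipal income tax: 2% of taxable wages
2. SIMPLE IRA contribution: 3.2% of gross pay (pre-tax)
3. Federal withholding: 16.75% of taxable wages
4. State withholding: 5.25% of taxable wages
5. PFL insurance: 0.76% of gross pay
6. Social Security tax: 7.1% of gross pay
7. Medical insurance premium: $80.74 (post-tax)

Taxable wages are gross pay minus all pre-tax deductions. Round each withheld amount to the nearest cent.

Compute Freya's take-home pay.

SIMPLE IRA contribution: $2,510.50 × 0.032 = $80.34
Taxable wages = $2,510.50 − $80.34 = $2,430.16
Municipal income tax: $2,430.16 × 0.02 = $48.60
State withholding: $2,430.16 × 0.0525 = $127.58
Federal withholding: $2,430.16 × 0.1675 = $407.05
Social Security tax: $2,510.50 × 0.071 = $178.25
PFL insurance: $2,510.50 × 0.0076 = $19.08
Medical insurance premium: $80.74
Total deductions = $80.34 + $48.60 + $127.58 + $407.05 + $178.25 + $19.08 + $80.74 = $941.64
Net pay = $2,510.50 − $941.64 = $1,568.86

$1,568.86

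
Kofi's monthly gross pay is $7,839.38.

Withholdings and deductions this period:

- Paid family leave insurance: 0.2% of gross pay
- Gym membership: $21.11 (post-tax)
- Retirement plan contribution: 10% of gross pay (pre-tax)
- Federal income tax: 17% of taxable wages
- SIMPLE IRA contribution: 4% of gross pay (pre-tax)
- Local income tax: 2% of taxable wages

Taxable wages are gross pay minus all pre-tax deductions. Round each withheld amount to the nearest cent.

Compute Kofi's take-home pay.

SIMPLE IRA contribution: $7,839.38 × 0.04 = $313.58
Retirement plan contribution: $7,839.38 × 0.1 = $783.94
Pre-tax total = $313.58 + $783.94 = $1,097.52
Taxable wages = $7,839.38 − $1,097.52 = $6,741.86
Local income tax: $6,741.86 × 0.02 = $134.84
Federal income tax: $6,741.86 × 0.17 = $1,146.12
Paid family leave insurance: $7,839.38 × 0.002 = $15.68
Gym membership: $21.11
Total deductions = $313.58 + $783.94 + $134.84 + $1,146.12 + $15.68 + $21.11 = $2,415.27
Net pay = $7,839.38 − $2,415.27 = $5,424.11

$5,424.11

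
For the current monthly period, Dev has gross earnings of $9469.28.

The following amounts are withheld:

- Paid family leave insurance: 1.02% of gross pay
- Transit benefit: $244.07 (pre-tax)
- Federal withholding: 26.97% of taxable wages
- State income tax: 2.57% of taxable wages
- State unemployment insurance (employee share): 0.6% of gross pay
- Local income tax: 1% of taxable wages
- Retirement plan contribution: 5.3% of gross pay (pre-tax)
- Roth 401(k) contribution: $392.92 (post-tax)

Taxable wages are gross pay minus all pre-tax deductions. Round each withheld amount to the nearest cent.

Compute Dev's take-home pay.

Transit benefit: $244.07
Retirement plan contribution: $9469.28 × 0.053 = $501.87
Pre-tax total = $244.07 + $501.87 = $745.94
Taxable wages = $9469.28 − $745.94 = $8723.34
Federal withholding: $8723.34 × 0.2697 = $2352.68
Local income tax: $8723.34 × 0.01 = $87.23
State income tax: $8723.34 × 0.0257 = $224.19
Paid family leave insurance: $9469.28 × 0.0102 = $96.59
State unemployment insurance (employee share): $9469.28 × 0.006 = $56.82
Roth 401(k) contribution: $392.92
Total deductions = $244.07 + $501.87 + $2352.68 + $87.23 + $224.19 + $96.59 + $56.82 + $392.92 = $3956.37
Net pay = $9469.28 − $3956.37 = $5512.91

$5512.91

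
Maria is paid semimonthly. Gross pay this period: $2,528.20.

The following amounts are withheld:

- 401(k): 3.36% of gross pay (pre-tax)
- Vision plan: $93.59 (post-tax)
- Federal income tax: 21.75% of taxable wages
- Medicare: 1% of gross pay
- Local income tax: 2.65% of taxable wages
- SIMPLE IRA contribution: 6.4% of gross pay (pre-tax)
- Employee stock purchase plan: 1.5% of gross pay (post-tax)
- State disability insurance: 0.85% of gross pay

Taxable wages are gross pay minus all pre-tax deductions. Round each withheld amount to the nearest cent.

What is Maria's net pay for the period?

$1,546.49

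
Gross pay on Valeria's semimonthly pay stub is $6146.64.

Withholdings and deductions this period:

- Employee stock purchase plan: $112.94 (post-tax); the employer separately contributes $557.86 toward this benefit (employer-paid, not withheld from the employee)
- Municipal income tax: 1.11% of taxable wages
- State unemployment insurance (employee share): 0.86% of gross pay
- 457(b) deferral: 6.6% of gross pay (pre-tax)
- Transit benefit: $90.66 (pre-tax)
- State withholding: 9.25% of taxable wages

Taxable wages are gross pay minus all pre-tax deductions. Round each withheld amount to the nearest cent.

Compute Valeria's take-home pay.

$4899.13

Transit benefit: $90.66
457(b) deferral: $6146.64 × 0.066 = $405.68
Pre-tax total = $90.66 + $405.68 = $496.34
Taxable wages = $6146.64 − $496.34 = $5650.30
State withholding: $5650.30 × 0.0925 = $522.65
Municipal income tax: $5650.30 × 0.0111 = $62.72
State unemployment insurance (employee share): $6146.64 × 0.0086 = $52.86
Employee stock purchase plan: $112.94
(Employer's $557.86 toward employee stock purchase plan is not withheld from the employee.)
Total deductions = $90.66 + $405.68 + $522.65 + $62.72 + $52.86 + $112.94 = $1247.51
Net pay = $6146.64 − $1247.51 = $4899.13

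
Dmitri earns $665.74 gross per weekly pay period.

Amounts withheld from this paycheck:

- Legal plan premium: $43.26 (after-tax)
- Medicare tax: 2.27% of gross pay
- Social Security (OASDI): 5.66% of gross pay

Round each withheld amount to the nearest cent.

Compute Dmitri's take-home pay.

$569.69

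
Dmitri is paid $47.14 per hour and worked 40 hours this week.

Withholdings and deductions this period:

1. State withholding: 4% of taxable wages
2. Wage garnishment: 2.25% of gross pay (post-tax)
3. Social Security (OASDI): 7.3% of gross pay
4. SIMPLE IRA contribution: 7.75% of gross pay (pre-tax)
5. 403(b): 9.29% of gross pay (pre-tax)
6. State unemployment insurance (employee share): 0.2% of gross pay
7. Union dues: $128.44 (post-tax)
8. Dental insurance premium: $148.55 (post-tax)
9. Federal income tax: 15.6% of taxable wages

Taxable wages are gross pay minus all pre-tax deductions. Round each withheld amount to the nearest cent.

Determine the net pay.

$796.86

Gross pay: 40 × $47.14 = $1885.60
403(b): $1885.60 × 0.0929 = $175.17
SIMPLE IRA contribution: $1885.60 × 0.0775 = $146.13
Pre-tax total = $175.17 + $146.13 = $321.30
Taxable wages = $1885.60 − $321.30 = $1564.30
Federal income tax: $1564.30 × 0.156 = $244.03
State withholding: $1564.30 × 0.04 = $62.57
State unemployment insurance (employee share): $1885.60 × 0.002 = $3.77
Social Security (OASDI): $1885.60 × 0.073 = $137.65
Union dues: $128.44
Dental insurance premium: $148.55
Wage garnishment: $1885.60 × 0.0225 = $42.43
Total deductions = $175.17 + $146.13 + $244.03 + $62.57 + $3.77 + $137.65 + $128.44 + $148.55 + $42.43 = $1088.74
Net pay = $1885.60 − $1088.74 = $796.86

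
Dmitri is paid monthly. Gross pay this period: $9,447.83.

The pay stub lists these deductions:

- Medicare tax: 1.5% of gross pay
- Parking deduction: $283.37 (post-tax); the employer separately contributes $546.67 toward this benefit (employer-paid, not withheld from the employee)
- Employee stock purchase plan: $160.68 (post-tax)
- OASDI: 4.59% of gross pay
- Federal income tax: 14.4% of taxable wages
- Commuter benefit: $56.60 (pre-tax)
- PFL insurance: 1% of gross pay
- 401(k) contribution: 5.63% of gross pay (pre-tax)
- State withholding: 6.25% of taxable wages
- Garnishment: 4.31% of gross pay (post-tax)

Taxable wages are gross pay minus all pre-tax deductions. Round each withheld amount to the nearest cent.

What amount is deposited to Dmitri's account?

401(k) contribution: $9,447.83 × 0.0563 = $531.91
Commuter benefit: $56.60
Pre-tax total = $531.91 + $56.60 = $588.51
Taxable wages = $9,447.83 − $588.51 = $8,859.32
Federal income tax: $8,859.32 × 0.144 = $1,275.74
State withholding: $8,859.32 × 0.0625 = $553.71
OASDI: $9,447.83 × 0.0459 = $433.66
Medicare tax: $9,447.83 × 0.015 = $141.72
PFL insurance: $9,447.83 × 0.01 = $94.48
Parking deduction: $283.37
Garnishment: $9,447.83 × 0.0431 = $407.20
Employee stock purchase plan: $160.68
(Employer's $546.67 toward parking deduction is not withheld from the employee.)
Total deductions = $531.91 + $56.60 + $1,275.74 + $553.71 + $433.66 + $141.72 + $94.48 + $283.37 + $407.20 + $160.68 = $3,939.07
Net pay = $9,447.83 − $3,939.07 = $5,508.76

$5,508.76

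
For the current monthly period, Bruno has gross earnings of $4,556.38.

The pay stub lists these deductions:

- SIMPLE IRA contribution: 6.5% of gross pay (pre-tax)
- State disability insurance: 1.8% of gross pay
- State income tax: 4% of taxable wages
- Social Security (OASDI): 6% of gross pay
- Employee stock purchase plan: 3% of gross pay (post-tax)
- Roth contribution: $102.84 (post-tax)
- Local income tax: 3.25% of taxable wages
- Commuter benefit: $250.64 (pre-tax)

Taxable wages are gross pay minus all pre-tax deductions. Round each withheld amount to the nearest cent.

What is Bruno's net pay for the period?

$3,123.97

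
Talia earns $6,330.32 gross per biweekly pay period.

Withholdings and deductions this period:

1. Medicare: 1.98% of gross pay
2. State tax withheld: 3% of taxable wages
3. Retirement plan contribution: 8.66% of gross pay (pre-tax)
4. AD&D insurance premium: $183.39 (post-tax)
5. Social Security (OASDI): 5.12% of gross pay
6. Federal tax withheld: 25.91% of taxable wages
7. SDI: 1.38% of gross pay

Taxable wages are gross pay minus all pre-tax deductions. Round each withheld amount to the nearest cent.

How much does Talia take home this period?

Retirement plan contribution: $6,330.32 × 0.0866 = $548.21
Taxable wages = $6,330.32 − $548.21 = $5,782.11
Federal tax withheld: $5,782.11 × 0.2591 = $1,498.14
State tax withheld: $5,782.11 × 0.03 = $173.46
Social Security (OASDI): $6,330.32 × 0.0512 = $324.11
Medicare: $6,330.32 × 0.0198 = $125.34
SDI: $6,330.32 × 0.0138 = $87.36
AD&D insurance premium: $183.39
Total deductions = $548.21 + $1,498.14 + $173.46 + $324.11 + $125.34 + $87.36 + $183.39 = $2,940.01
Net pay = $6,330.32 − $2,940.01 = $3,390.31

$3,390.31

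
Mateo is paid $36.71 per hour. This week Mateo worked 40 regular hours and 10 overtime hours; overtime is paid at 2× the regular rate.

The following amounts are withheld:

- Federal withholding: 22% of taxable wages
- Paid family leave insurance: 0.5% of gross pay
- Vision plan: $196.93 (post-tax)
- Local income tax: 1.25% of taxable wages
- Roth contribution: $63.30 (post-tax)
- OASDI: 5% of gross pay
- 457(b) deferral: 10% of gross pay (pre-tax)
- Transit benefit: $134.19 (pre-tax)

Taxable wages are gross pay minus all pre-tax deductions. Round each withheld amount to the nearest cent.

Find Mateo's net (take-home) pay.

Regular pay: 40 × $36.71 = $1,468.40
Overtime pay: 10 × $36.71 × 2 = $734.20
Gross pay = $1,468.40 + $734.20 = $2,202.60
Transit benefit: $134.19
457(b) deferral: $2,202.60 × 0.1 = $220.26
Pre-tax total = $134.19 + $220.26 = $354.45
Taxable wages = $2,202.60 − $354.45 = $1,848.15
Local income tax: $1,848.15 × 0.0125 = $23.10
Federal withholding: $1,848.15 × 0.22 = $406.59
Paid family leave insurance: $2,202.60 × 0.005 = $11.01
OASDI: $2,202.60 × 0.05 = $110.13
Vision plan: $196.93
Roth contribution: $63.30
Total deductions = $134.19 + $220.26 + $23.10 + $406.59 + $11.01 + $110.13 + $196.93 + $63.30 = $1,165.51
Net pay = $2,202.60 − $1,165.51 = $1,037.09

$1,037.09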